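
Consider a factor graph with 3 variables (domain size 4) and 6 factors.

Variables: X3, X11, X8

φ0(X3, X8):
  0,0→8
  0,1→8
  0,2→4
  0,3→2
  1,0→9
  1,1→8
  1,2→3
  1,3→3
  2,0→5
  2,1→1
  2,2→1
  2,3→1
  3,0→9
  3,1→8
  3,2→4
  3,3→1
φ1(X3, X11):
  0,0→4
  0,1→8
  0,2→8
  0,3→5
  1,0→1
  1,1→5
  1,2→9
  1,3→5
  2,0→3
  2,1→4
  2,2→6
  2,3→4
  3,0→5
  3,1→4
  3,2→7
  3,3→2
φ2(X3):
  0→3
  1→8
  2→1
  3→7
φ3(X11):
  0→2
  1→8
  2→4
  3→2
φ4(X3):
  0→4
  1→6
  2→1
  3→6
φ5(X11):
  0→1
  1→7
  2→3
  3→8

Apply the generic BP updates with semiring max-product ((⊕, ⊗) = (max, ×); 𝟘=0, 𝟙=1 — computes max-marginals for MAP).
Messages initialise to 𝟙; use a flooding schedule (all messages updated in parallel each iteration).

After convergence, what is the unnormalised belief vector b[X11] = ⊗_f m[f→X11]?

init: all messages = 𝟙 over 4 values
r1 m[φ0→X3] = [8, 9, 5, 9]
r1 m[φ0→X8] = [9, 8, 4, 3]
r1 m[φ1→X3] = [8, 9, 6, 7]
r1 m[φ1→X11] = [5, 8, 9, 5]
r1 m[φ2→X3] = [3, 8, 1, 7]
r1 m[φ3→X11] = [2, 8, 4, 2]
r1 m[φ4→X3] = [4, 6, 1, 6]
r1 m[φ5→X11] = [1, 7, 3, 8]
r1 m[X3→φ0] = [1, 1, 1, 1]
r1 m[X3→φ1] = [1, 1, 1, 1]
r1 m[X3→φ2] = [1, 1, 1, 1]
r1 m[X3→φ4] = [1, 1, 1, 1]
r1 m[X11→φ1] = [1, 1, 1, 1]
r1 m[X11→φ3] = [1, 1, 1, 1]
r1 m[X11→φ5] = [1, 1, 1, 1]
r1 m[X8→φ0] = [1, 1, 1, 1]
r2 m[φ0→X3] = [8, 9, 5, 9]
r2 m[φ0→X8] = [9, 8, 4, 3]
r2 m[φ1→X3] = [8, 9, 6, 7]
r2 m[φ1→X11] = [5, 8, 9, 5]
r2 m[φ2→X3] = [3, 8, 1, 7]
r2 m[φ3→X11] = [2, 8, 4, 2]
r2 m[φ4→X3] = [4, 6, 1, 6]
r2 m[φ5→X11] = [1, 7, 3, 8]
r2 m[X3→φ0] = [96, 432, 6, 294]
r2 m[X3→φ1] = [96, 432, 5, 378]
r2 m[X3→φ2] = [256, 486, 30, 378]
r2 m[X3→φ4] = [192, 648, 30, 441]
r2 m[X11→φ1] = [2, 56, 12, 16]
r2 m[X11→φ3] = [5, 56, 27, 40]
r2 m[X11→φ5] = [10, 64, 36, 10]
r2 m[X8→φ0] = [1, 1, 1, 1]
r3 m[φ0→X3] = [8, 9, 5, 9]
r3 m[φ0→X8] = [3888, 3456, 1296, 1296]
r3 m[φ1→X3] = [448, 280, 224, 224]
r3 m[φ1→X11] = [1890, 2160, 3888, 2160]
r3 m[φ2→X3] = [3, 8, 1, 7]
r3 m[φ3→X11] = [2, 8, 4, 2]
r3 m[φ4→X3] = [4, 6, 1, 6]
r3 m[φ5→X11] = [1, 7, 3, 8]
r3 m[X3→φ0] = [96, 432, 6, 294]
r3 m[X3→φ1] = [96, 432, 5, 378]
r3 m[X3→φ2] = [256, 486, 30, 378]
r3 m[X3→φ4] = [192, 648, 30, 441]
r3 m[X11→φ1] = [2, 56, 12, 16]
r3 m[X11→φ3] = [5, 56, 27, 40]
r3 m[X11→φ5] = [10, 64, 36, 10]
r3 m[X8→φ0] = [1, 1, 1, 1]
r4 m[φ0→X3] = [8, 9, 5, 9]
r4 m[φ0→X8] = [3888, 3456, 1296, 1296]
r4 m[φ1→X3] = [448, 280, 224, 224]
r4 m[φ1→X11] = [1890, 2160, 3888, 2160]
r4 m[φ2→X3] = [3, 8, 1, 7]
r4 m[φ3→X11] = [2, 8, 4, 2]
r4 m[φ4→X3] = [4, 6, 1, 6]
r4 m[φ5→X11] = [1, 7, 3, 8]
r4 m[X3→φ0] = [5376, 13440, 224, 9408]
r4 m[X3→φ1] = [96, 432, 5, 378]
r4 m[X3→φ2] = [14336, 15120, 1120, 12096]
r4 m[X3→φ4] = [10752, 20160, 1120, 14112]
r4 m[X11→φ1] = [2, 56, 12, 16]
r4 m[X11→φ3] = [1890, 15120, 11664, 17280]
r4 m[X11→φ5] = [3780, 17280, 15552, 4320]
r4 m[X8→φ0] = [1, 1, 1, 1]
r5 m[φ0→X3] = [8, 9, 5, 9]
r5 m[φ0→X8] = [120960, 107520, 40320, 40320]
r5 m[φ1→X3] = [448, 280, 224, 224]
r5 m[φ1→X11] = [1890, 2160, 3888, 2160]
r5 m[φ2→X3] = [3, 8, 1, 7]
r5 m[φ3→X11] = [2, 8, 4, 2]
r5 m[φ4→X3] = [4, 6, 1, 6]
r5 m[φ5→X11] = [1, 7, 3, 8]
r5 m[X3→φ0] = [5376, 13440, 224, 9408]
r5 m[X3→φ1] = [96, 432, 5, 378]
r5 m[X3→φ2] = [14336, 15120, 1120, 12096]
r5 m[X3→φ4] = [10752, 20160, 1120, 14112]
r5 m[X11→φ1] = [2, 56, 12, 16]
r5 m[X11→φ3] = [1890, 15120, 11664, 17280]
r5 m[X11→φ5] = [3780, 17280, 15552, 4320]
r5 m[X8→φ0] = [1, 1, 1, 1]
r6 m[φ0→X3] = [8, 9, 5, 9]
r6 m[φ0→X8] = [120960, 107520, 40320, 40320]
r6 m[φ1→X3] = [448, 280, 224, 224]
r6 m[φ1→X11] = [1890, 2160, 3888, 2160]
r6 m[φ2→X3] = [3, 8, 1, 7]
r6 m[φ3→X11] = [2, 8, 4, 2]
r6 m[φ4→X3] = [4, 6, 1, 6]
r6 m[φ5→X11] = [1, 7, 3, 8]
r6 m[X3→φ0] = [5376, 13440, 224, 9408]
r6 m[X3→φ1] = [96, 432, 5, 378]
r6 m[X3→φ2] = [14336, 15120, 1120, 12096]
r6 m[X3→φ4] = [10752, 20160, 1120, 14112]
r6 m[X11→φ1] = [2, 56, 12, 16]
r6 m[X11→φ3] = [1890, 15120, 11664, 17280]
r6 m[X11→φ5] = [3780, 17280, 15552, 4320]
r6 m[X8→φ0] = [1, 1, 1, 1]
fixed point reached at round 6
b[X11] = ⊗ incoming = [3780, 120960, 46656, 34560]

b[X11] = [3780, 120960, 46656, 34560]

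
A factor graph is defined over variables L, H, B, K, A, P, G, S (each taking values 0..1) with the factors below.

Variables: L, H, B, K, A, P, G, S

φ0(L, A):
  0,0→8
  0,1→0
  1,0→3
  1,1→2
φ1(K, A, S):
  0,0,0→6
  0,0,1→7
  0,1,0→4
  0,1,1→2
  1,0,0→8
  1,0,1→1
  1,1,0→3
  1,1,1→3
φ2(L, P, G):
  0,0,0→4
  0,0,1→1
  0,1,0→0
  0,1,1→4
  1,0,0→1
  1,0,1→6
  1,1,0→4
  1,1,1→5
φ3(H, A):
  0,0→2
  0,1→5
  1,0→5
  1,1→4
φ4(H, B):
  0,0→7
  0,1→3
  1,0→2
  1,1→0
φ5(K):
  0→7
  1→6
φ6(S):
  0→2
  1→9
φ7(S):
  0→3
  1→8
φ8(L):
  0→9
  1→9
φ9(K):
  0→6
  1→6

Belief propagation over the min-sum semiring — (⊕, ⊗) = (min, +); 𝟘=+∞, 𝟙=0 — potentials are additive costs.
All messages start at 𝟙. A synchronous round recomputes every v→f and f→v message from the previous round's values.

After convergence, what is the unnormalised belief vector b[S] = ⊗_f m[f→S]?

init: all messages = 𝟙 over 2 values
r1 m[φ0→L] = [0, 2]
r1 m[φ0→A] = [3, 0]
r1 m[φ1→K] = [2, 1]
r1 m[φ1→A] = [1, 2]
r1 m[φ1→S] = [3, 1]
r1 m[φ2→L] = [0, 1]
r1 m[φ2→P] = [1, 0]
r1 m[φ2→G] = [0, 1]
r1 m[φ3→H] = [2, 4]
r1 m[φ3→A] = [2, 4]
r1 m[φ4→H] = [3, 0]
r1 m[φ4→B] = [2, 0]
r1 m[φ5→K] = [7, 6]
r1 m[φ6→S] = [2, 9]
r1 m[φ7→S] = [3, 8]
r1 m[φ8→L] = [9, 9]
r1 m[φ9→K] = [6, 6]
r1 m[L→φ0] = [0, 0]
r1 m[L→φ2] = [0, 0]
r1 m[L→φ8] = [0, 0]
r1 m[H→φ3] = [0, 0]
r1 m[H→φ4] = [0, 0]
r1 m[B→φ4] = [0, 0]
r1 m[K→φ1] = [0, 0]
r1 m[K→φ5] = [0, 0]
r1 m[K→φ9] = [0, 0]
r1 m[A→φ0] = [0, 0]
r1 m[A→φ1] = [0, 0]
r1 m[A→φ3] = [0, 0]
r1 m[P→φ2] = [0, 0]
r1 m[G→φ2] = [0, 0]
r1 m[S→φ1] = [0, 0]
r1 m[S→φ6] = [0, 0]
r1 m[S→φ7] = [0, 0]
r2 m[φ0→L] = [0, 2]
r2 m[φ0→A] = [3, 0]
r2 m[φ1→K] = [2, 1]
r2 m[φ1→A] = [1, 2]
r2 m[φ1→S] = [3, 1]
r2 m[φ2→L] = [0, 1]
r2 m[φ2→P] = [1, 0]
r2 m[φ2→G] = [0, 1]
r2 m[φ3→H] = [2, 4]
r2 m[φ3→A] = [2, 4]
r2 m[φ4→H] = [3, 0]
r2 m[φ4→B] = [2, 0]
r2 m[φ5→K] = [7, 6]
r2 m[φ6→S] = [2, 9]
r2 m[φ7→S] = [3, 8]
r2 m[φ8→L] = [9, 9]
r2 m[φ9→K] = [6, 6]
r2 m[L→φ0] = [9, 10]
r2 m[L→φ2] = [9, 11]
r2 m[L→φ8] = [0, 3]
r2 m[H→φ3] = [3, 0]
r2 m[H→φ4] = [2, 4]
r2 m[B→φ4] = [0, 0]
r2 m[K→φ1] = [13, 12]
r2 m[K→φ5] = [8, 7]
r2 m[K→φ9] = [9, 7]
r2 m[A→φ0] = [3, 6]
r2 m[A→φ1] = [5, 4]
r2 m[A→φ3] = [4, 2]
r2 m[P→φ2] = [0, 0]
r2 m[G→φ2] = [0, 0]
r2 m[S→φ1] = [5, 17]
r2 m[S→φ6] = [6, 9]
r2 m[S→φ7] = [5, 10]
r3 m[φ0→L] = [6, 6]
r3 m[φ0→A] = [13, 9]
r3 m[φ1→K] = [13, 12]
r3 m[φ1→A] = [24, 20]
r3 m[φ1→S] = [19, 18]
r3 m[φ2→L] = [0, 1]
r3 m[φ2→P] = [10, 9]
r3 m[φ2→G] = [9, 10]
r3 m[φ3→H] = [6, 6]
r3 m[φ3→A] = [5, 4]
r3 m[φ4→H] = [3, 0]
r3 m[φ4→B] = [6, 4]
r3 m[φ5→K] = [7, 6]
r3 m[φ6→S] = [2, 9]
r3 m[φ7→S] = [3, 8]
r3 m[φ8→L] = [9, 9]
r3 m[φ9→K] = [6, 6]
r3 m[L→φ0] = [9, 10]
r3 m[L→φ2] = [9, 11]
r3 m[L→φ8] = [0, 3]
r3 m[H→φ3] = [3, 0]
r3 m[H→φ4] = [2, 4]
r3 m[B→φ4] = [0, 0]
r3 m[K→φ1] = [13, 12]
r3 m[K→φ5] = [8, 7]
r3 m[K→φ9] = [9, 7]
r3 m[A→φ0] = [3, 6]
r3 m[A→φ1] = [5, 4]
r3 m[A→φ3] = [4, 2]
r3 m[P→φ2] = [0, 0]
r3 m[G→φ2] = [0, 0]
r3 m[S→φ1] = [5, 17]
r3 m[S→φ6] = [6, 9]
r3 m[S→φ7] = [5, 10]
r4 m[φ0→L] = [6, 6]
r4 m[φ0→A] = [13, 9]
r4 m[φ1→K] = [13, 12]
r4 m[φ1→A] = [24, 20]
r4 m[φ1→S] = [19, 18]
r4 m[φ2→L] = [0, 1]
r4 m[φ2→P] = [10, 9]
r4 m[φ2→G] = [9, 10]
r4 m[φ3→H] = [6, 6]
r4 m[φ3→A] = [5, 4]
r4 m[φ4→H] = [3, 0]
r4 m[φ4→B] = [6, 4]
r4 m[φ5→K] = [7, 6]
r4 m[φ6→S] = [2, 9]
r4 m[φ7→S] = [3, 8]
r4 m[φ8→L] = [9, 9]
r4 m[φ9→K] = [6, 6]
r4 m[L→φ0] = [9, 10]
r4 m[L→φ2] = [15, 15]
r4 m[L→φ8] = [6, 7]
r4 m[H→φ3] = [3, 0]
r4 m[H→φ4] = [6, 6]
r4 m[B→φ4] = [0, 0]
r4 m[K→φ1] = [13, 12]
r4 m[K→φ5] = [19, 18]
r4 m[K→φ9] = [20, 18]
r4 m[A→φ0] = [29, 24]
r4 m[A→φ1] = [18, 13]
r4 m[A→φ3] = [37, 29]
r4 m[P→φ2] = [0, 0]
r4 m[G→φ2] = [0, 0]
r4 m[S→φ1] = [5, 17]
r4 m[S→φ6] = [22, 26]
r4 m[S→φ7] = [21, 27]
r5 m[φ0→L] = [24, 26]
r5 m[φ0→A] = [13, 9]
r5 m[φ1→K] = [22, 21]
r5 m[φ1→A] = [24, 20]
r5 m[φ1→S] = [28, 28]
r5 m[φ2→L] = [0, 1]
r5 m[φ2→P] = [16, 15]
r5 m[φ2→G] = [15, 16]
r5 m[φ3→H] = [34, 33]
r5 m[φ3→A] = [5, 4]
r5 m[φ4→H] = [3, 0]
r5 m[φ4→B] = [8, 6]
r5 m[φ5→K] = [7, 6]
r5 m[φ6→S] = [2, 9]
r5 m[φ7→S] = [3, 8]
r5 m[φ8→L] = [9, 9]
r5 m[φ9→K] = [6, 6]
r5 m[L→φ0] = [9, 10]
r5 m[L→φ2] = [15, 15]
r5 m[L→φ8] = [6, 7]
r5 m[H→φ3] = [3, 0]
r5 m[H→φ4] = [6, 6]
r5 m[B→φ4] = [0, 0]
r5 m[K→φ1] = [13, 12]
r5 m[K→φ5] = [19, 18]
r5 m[K→φ9] = [20, 18]
r5 m[A→φ0] = [29, 24]
r5 m[A→φ1] = [18, 13]
r5 m[A→φ3] = [37, 29]
r5 m[P→φ2] = [0, 0]
r5 m[G→φ2] = [0, 0]
r5 m[S→φ1] = [5, 17]
r5 m[S→φ6] = [22, 26]
r5 m[S→φ7] = [21, 27]
r6 m[φ0→L] = [24, 26]
r6 m[φ0→A] = [13, 9]
r6 m[φ1→K] = [22, 21]
r6 m[φ1→A] = [24, 20]
r6 m[φ1→S] = [28, 28]
r6 m[φ2→L] = [0, 1]
r6 m[φ2→P] = [16, 15]
r6 m[φ2→G] = [15, 16]
r6 m[φ3→H] = [34, 33]
r6 m[φ3→A] = [5, 4]
r6 m[φ4→H] = [3, 0]
r6 m[φ4→B] = [8, 6]
r6 m[φ5→K] = [7, 6]
r6 m[φ6→S] = [2, 9]
r6 m[φ7→S] = [3, 8]
r6 m[φ8→L] = [9, 9]
r6 m[φ9→K] = [6, 6]
r6 m[L→φ0] = [9, 10]
r6 m[L→φ2] = [33, 35]
r6 m[L→φ8] = [24, 27]
r6 m[H→φ3] = [3, 0]
r6 m[H→φ4] = [34, 33]
r6 m[B→φ4] = [0, 0]
r6 m[K→φ1] = [13, 12]
r6 m[K→φ5] = [28, 27]
r6 m[K→φ9] = [29, 27]
r6 m[A→φ0] = [29, 24]
r6 m[A→φ1] = [18, 13]
r6 m[A→φ3] = [37, 29]
r6 m[P→φ2] = [0, 0]
r6 m[G→φ2] = [0, 0]
r6 m[S→φ1] = [5, 17]
r6 m[S→φ6] = [31, 36]
r6 m[S→φ7] = [30, 37]
r7 m[φ0→L] = [24, 26]
r7 m[φ0→A] = [13, 9]
r7 m[φ1→K] = [22, 21]
r7 m[φ1→A] = [24, 20]
r7 m[φ1→S] = [28, 28]
r7 m[φ2→L] = [0, 1]
r7 m[φ2→P] = [34, 33]
r7 m[φ2→G] = [33, 34]
r7 m[φ3→H] = [34, 33]
r7 m[φ3→A] = [5, 4]
r7 m[φ4→H] = [3, 0]
r7 m[φ4→B] = [35, 33]
r7 m[φ5→K] = [7, 6]
r7 m[φ6→S] = [2, 9]
r7 m[φ7→S] = [3, 8]
r7 m[φ8→L] = [9, 9]
r7 m[φ9→K] = [6, 6]
r7 m[L→φ0] = [9, 10]
r7 m[L→φ2] = [33, 35]
r7 m[L→φ8] = [24, 27]
r7 m[H→φ3] = [3, 0]
r7 m[H→φ4] = [34, 33]
r7 m[B→φ4] = [0, 0]
r7 m[K→φ1] = [13, 12]
r7 m[K→φ5] = [28, 27]
r7 m[K→φ9] = [29, 27]
r7 m[A→φ0] = [29, 24]
r7 m[A→φ1] = [18, 13]
r7 m[A→φ3] = [37, 29]
r7 m[P→φ2] = [0, 0]
r7 m[G→φ2] = [0, 0]
r7 m[S→φ1] = [5, 17]
r7 m[S→φ6] = [31, 36]
r7 m[S→φ7] = [30, 37]
r8 m[φ0→L] = [24, 26]
r8 m[φ0→A] = [13, 9]
r8 m[φ1→K] = [22, 21]
r8 m[φ1→A] = [24, 20]
r8 m[φ1→S] = [28, 28]
r8 m[φ2→L] = [0, 1]
r8 m[φ2→P] = [34, 33]
r8 m[φ2→G] = [33, 34]
r8 m[φ3→H] = [34, 33]
r8 m[φ3→A] = [5, 4]
r8 m[φ4→H] = [3, 0]
r8 m[φ4→B] = [35, 33]
r8 m[φ5→K] = [7, 6]
r8 m[φ6→S] = [2, 9]
r8 m[φ7→S] = [3, 8]
r8 m[φ8→L] = [9, 9]
r8 m[φ9→K] = [6, 6]
r8 m[L→φ0] = [9, 10]
r8 m[L→φ2] = [33, 35]
r8 m[L→φ8] = [24, 27]
r8 m[H→φ3] = [3, 0]
r8 m[H→φ4] = [34, 33]
r8 m[B→φ4] = [0, 0]
r8 m[K→φ1] = [13, 12]
r8 m[K→φ5] = [28, 27]
r8 m[K→φ9] = [29, 27]
r8 m[A→φ0] = [29, 24]
r8 m[A→φ1] = [18, 13]
r8 m[A→φ3] = [37, 29]
r8 m[P→φ2] = [0, 0]
r8 m[G→φ2] = [0, 0]
r8 m[S→φ1] = [5, 17]
r8 m[S→φ6] = [31, 36]
r8 m[S→φ7] = [30, 37]
fixed point reached at round 8
b[S] = ⊗ incoming = [33, 45]

b[S] = [33, 45]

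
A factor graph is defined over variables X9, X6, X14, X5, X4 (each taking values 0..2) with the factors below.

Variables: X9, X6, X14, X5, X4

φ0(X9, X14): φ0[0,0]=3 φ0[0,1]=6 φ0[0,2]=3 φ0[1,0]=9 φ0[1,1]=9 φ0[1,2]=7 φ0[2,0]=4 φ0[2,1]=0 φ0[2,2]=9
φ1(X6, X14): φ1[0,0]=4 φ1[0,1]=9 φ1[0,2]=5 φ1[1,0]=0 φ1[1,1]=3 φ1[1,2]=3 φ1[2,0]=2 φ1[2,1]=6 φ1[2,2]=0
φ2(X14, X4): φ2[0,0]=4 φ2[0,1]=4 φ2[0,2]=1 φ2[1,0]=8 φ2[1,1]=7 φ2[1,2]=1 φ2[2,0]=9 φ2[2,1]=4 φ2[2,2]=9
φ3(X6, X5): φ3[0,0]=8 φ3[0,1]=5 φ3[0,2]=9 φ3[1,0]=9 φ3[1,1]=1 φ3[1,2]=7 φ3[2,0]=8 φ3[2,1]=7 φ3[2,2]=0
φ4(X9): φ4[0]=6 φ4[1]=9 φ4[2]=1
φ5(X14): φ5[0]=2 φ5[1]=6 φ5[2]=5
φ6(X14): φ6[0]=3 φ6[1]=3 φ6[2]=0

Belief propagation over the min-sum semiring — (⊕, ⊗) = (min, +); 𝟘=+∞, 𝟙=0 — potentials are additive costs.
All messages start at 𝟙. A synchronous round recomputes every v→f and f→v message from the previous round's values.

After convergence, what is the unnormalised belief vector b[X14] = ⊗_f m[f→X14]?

init: all messages = 𝟙 over 3 values
r1 m[φ0→X9] = [3, 7, 0]
r1 m[φ0→X14] = [3, 0, 3]
r1 m[φ1→X6] = [4, 0, 0]
r1 m[φ1→X14] = [0, 3, 0]
r1 m[φ2→X14] = [1, 1, 4]
r1 m[φ2→X4] = [4, 4, 1]
r1 m[φ3→X6] = [5, 1, 0]
r1 m[φ3→X5] = [8, 1, 0]
r1 m[φ4→X9] = [6, 9, 1]
r1 m[φ5→X14] = [2, 6, 5]
r1 m[φ6→X14] = [3, 3, 0]
r1 m[X9→φ0] = [0, 0, 0]
r1 m[X9→φ4] = [0, 0, 0]
r1 m[X6→φ1] = [0, 0, 0]
r1 m[X6→φ3] = [0, 0, 0]
r1 m[X14→φ0] = [0, 0, 0]
r1 m[X14→φ1] = [0, 0, 0]
r1 m[X14→φ2] = [0, 0, 0]
r1 m[X14→φ5] = [0, 0, 0]
r1 m[X14→φ6] = [0, 0, 0]
r1 m[X5→φ3] = [0, 0, 0]
r1 m[X4→φ2] = [0, 0, 0]
r2 m[φ0→X9] = [3, 7, 0]
r2 m[φ0→X14] = [3, 0, 3]
r2 m[φ1→X6] = [4, 0, 0]
r2 m[φ1→X14] = [0, 3, 0]
r2 m[φ2→X14] = [1, 1, 4]
r2 m[φ2→X4] = [4, 4, 1]
r2 m[φ3→X6] = [5, 1, 0]
r2 m[φ3→X5] = [8, 1, 0]
r2 m[φ4→X9] = [6, 9, 1]
r2 m[φ5→X14] = [2, 6, 5]
r2 m[φ6→X14] = [3, 3, 0]
r2 m[X9→φ0] = [6, 9, 1]
r2 m[X9→φ4] = [3, 7, 0]
r2 m[X6→φ1] = [5, 1, 0]
r2 m[X6→φ3] = [4, 0, 0]
r2 m[X14→φ0] = [6, 13, 9]
r2 m[X14→φ1] = [9, 10, 12]
r2 m[X14→φ2] = [8, 12, 8]
r2 m[X14→φ5] = [7, 7, 7]
r2 m[X14→φ6] = [6, 10, 12]
r2 m[X5→φ3] = [0, 0, 0]
r2 m[X4→φ2] = [0, 0, 0]
r3 m[φ0→X9] = [9, 15, 10]
r3 m[φ0→X14] = [5, 1, 9]
r3 m[φ1→X6] = [13, 9, 11]
r3 m[φ1→X14] = [1, 4, 0]
r3 m[φ2→X14] = [1, 1, 4]
r3 m[φ2→X4] = [12, 12, 9]
r3 m[φ3→X6] = [5, 1, 0]
r3 m[φ3→X5] = [8, 1, 0]
r3 m[φ4→X9] = [6, 9, 1]
r3 m[φ5→X14] = [2, 6, 5]
r3 m[φ6→X14] = [3, 3, 0]
r3 m[X9→φ0] = [6, 9, 1]
r3 m[X9→φ4] = [3, 7, 0]
r3 m[X6→φ1] = [5, 1, 0]
r3 m[X6→φ3] = [4, 0, 0]
r3 m[X14→φ0] = [6, 13, 9]
r3 m[X14→φ1] = [9, 10, 12]
r3 m[X14→φ2] = [8, 12, 8]
r3 m[X14→φ5] = [7, 7, 7]
r3 m[X14→φ6] = [6, 10, 12]
r3 m[X5→φ3] = [0, 0, 0]
r3 m[X4→φ2] = [0, 0, 0]
r4 m[φ0→X9] = [9, 15, 10]
r4 m[φ0→X14] = [5, 1, 9]
r4 m[φ1→X6] = [13, 9, 11]
r4 m[φ1→X14] = [1, 4, 0]
r4 m[φ2→X14] = [1, 1, 4]
r4 m[φ2→X4] = [12, 12, 9]
r4 m[φ3→X6] = [5, 1, 0]
r4 m[φ3→X5] = [8, 1, 0]
r4 m[φ4→X9] = [6, 9, 1]
r4 m[φ5→X14] = [2, 6, 5]
r4 m[φ6→X14] = [3, 3, 0]
r4 m[X9→φ0] = [6, 9, 1]
r4 m[X9→φ4] = [9, 15, 10]
r4 m[X6→φ1] = [5, 1, 0]
r4 m[X6→φ3] = [13, 9, 11]
r4 m[X14→φ0] = [7, 14, 9]
r4 m[X14→φ1] = [11, 11, 18]
r4 m[X14→φ2] = [11, 14, 14]
r4 m[X14→φ5] = [10, 9, 13]
r4 m[X14→φ6] = [9, 12, 18]
r4 m[X5→φ3] = [0, 0, 0]
r4 m[X4→φ2] = [0, 0, 0]
r5 m[φ0→X9] = [10, 16, 11]
r5 m[φ0→X14] = [5, 1, 9]
r5 m[φ1→X6] = [15, 11, 13]
r5 m[φ1→X14] = [1, 4, 0]
r5 m[φ2→X14] = [1, 1, 4]
r5 m[φ2→X4] = [15, 15, 12]
r5 m[φ3→X6] = [5, 1, 0]
r5 m[φ3→X5] = [18, 10, 11]
r5 m[φ4→X9] = [6, 9, 1]
r5 m[φ5→X14] = [2, 6, 5]
r5 m[φ6→X14] = [3, 3, 0]
r5 m[X9→φ0] = [6, 9, 1]
r5 m[X9→φ4] = [9, 15, 10]
r5 m[X6→φ1] = [5, 1, 0]
r5 m[X6→φ3] = [13, 9, 11]
r5 m[X14→φ0] = [7, 14, 9]
r5 m[X14→φ1] = [11, 11, 18]
r5 m[X14→φ2] = [11, 14, 14]
r5 m[X14→φ5] = [10, 9, 13]
r5 m[X14→φ6] = [9, 12, 18]
r5 m[X5→φ3] = [0, 0, 0]
r5 m[X4→φ2] = [0, 0, 0]
r6 m[φ0→X9] = [10, 16, 11]
r6 m[φ0→X14] = [5, 1, 9]
r6 m[φ1→X6] = [15, 11, 13]
r6 m[φ1→X14] = [1, 4, 0]
r6 m[φ2→X14] = [1, 1, 4]
r6 m[φ2→X4] = [15, 15, 12]
r6 m[φ3→X6] = [5, 1, 0]
r6 m[φ3→X5] = [18, 10, 11]
r6 m[φ4→X9] = [6, 9, 1]
r6 m[φ5→X14] = [2, 6, 5]
r6 m[φ6→X14] = [3, 3, 0]
r6 m[X9→φ0] = [6, 9, 1]
r6 m[X9→φ4] = [10, 16, 11]
r6 m[X6→φ1] = [5, 1, 0]
r6 m[X6→φ3] = [15, 11, 13]
r6 m[X14→φ0] = [7, 14, 9]
r6 m[X14→φ1] = [11, 11, 18]
r6 m[X14→φ2] = [11, 14, 14]
r6 m[X14→φ5] = [10, 9, 13]
r6 m[X14→φ6] = [9, 12, 18]
r6 m[X5→φ3] = [0, 0, 0]
r6 m[X4→φ2] = [0, 0, 0]
r7 m[φ0→X9] = [10, 16, 11]
r7 m[φ0→X14] = [5, 1, 9]
r7 m[φ1→X6] = [15, 11, 13]
r7 m[φ1→X14] = [1, 4, 0]
r7 m[φ2→X14] = [1, 1, 4]
r7 m[φ2→X4] = [15, 15, 12]
r7 m[φ3→X6] = [5, 1, 0]
r7 m[φ3→X5] = [20, 12, 13]
r7 m[φ4→X9] = [6, 9, 1]
r7 m[φ5→X14] = [2, 6, 5]
r7 m[φ6→X14] = [3, 3, 0]
r7 m[X9→φ0] = [6, 9, 1]
r7 m[X9→φ4] = [10, 16, 11]
r7 m[X6→φ1] = [5, 1, 0]
r7 m[X6→φ3] = [15, 11, 13]
r7 m[X14→φ0] = [7, 14, 9]
r7 m[X14→φ1] = [11, 11, 18]
r7 m[X14→φ2] = [11, 14, 14]
r7 m[X14→φ5] = [10, 9, 13]
r7 m[X14→φ6] = [9, 12, 18]
r7 m[X5→φ3] = [0, 0, 0]
r7 m[X4→φ2] = [0, 0, 0]
r8 m[φ0→X9] = [10, 16, 11]
r8 m[φ0→X14] = [5, 1, 9]
r8 m[φ1→X6] = [15, 11, 13]
r8 m[φ1→X14] = [1, 4, 0]
r8 m[φ2→X14] = [1, 1, 4]
r8 m[φ2→X4] = [15, 15, 12]
r8 m[φ3→X6] = [5, 1, 0]
r8 m[φ3→X5] = [20, 12, 13]
r8 m[φ4→X9] = [6, 9, 1]
r8 m[φ5→X14] = [2, 6, 5]
r8 m[φ6→X14] = [3, 3, 0]
r8 m[X9→φ0] = [6, 9, 1]
r8 m[X9→φ4] = [10, 16, 11]
r8 m[X6→φ1] = [5, 1, 0]
r8 m[X6→φ3] = [15, 11, 13]
r8 m[X14→φ0] = [7, 14, 9]
r8 m[X14→φ1] = [11, 11, 18]
r8 m[X14→φ2] = [11, 14, 14]
r8 m[X14→φ5] = [10, 9, 13]
r8 m[X14→φ6] = [9, 12, 18]
r8 m[X5→φ3] = [0, 0, 0]
r8 m[X4→φ2] = [0, 0, 0]
fixed point reached at round 8
b[X14] = ⊗ incoming = [12, 15, 18]

b[X14] = [12, 15, 18]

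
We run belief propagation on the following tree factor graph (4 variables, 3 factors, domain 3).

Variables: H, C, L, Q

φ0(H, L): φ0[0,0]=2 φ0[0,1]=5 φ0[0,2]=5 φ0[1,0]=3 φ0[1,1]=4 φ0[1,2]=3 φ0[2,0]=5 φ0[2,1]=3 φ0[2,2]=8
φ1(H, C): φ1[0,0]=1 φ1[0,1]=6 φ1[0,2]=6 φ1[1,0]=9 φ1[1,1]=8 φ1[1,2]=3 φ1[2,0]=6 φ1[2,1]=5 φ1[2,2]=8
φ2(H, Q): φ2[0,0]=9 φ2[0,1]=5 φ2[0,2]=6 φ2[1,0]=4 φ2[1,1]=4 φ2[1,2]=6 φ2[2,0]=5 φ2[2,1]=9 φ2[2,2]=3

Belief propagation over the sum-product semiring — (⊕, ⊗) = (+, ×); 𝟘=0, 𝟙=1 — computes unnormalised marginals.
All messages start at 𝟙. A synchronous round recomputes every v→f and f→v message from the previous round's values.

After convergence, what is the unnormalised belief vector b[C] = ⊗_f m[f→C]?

b[C] = [3132, 3920, 4036]

init: all messages = 𝟙 over 3 values
r1 m[φ0→H] = [12, 10, 16]
r1 m[φ0→L] = [10, 12, 16]
r1 m[φ1→H] = [13, 20, 19]
r1 m[φ1→C] = [16, 19, 17]
r1 m[φ2→H] = [20, 14, 17]
r1 m[φ2→Q] = [18, 18, 15]
r1 m[H→φ0] = [1, 1, 1]
r1 m[H→φ1] = [1, 1, 1]
r1 m[H→φ2] = [1, 1, 1]
r1 m[C→φ1] = [1, 1, 1]
r1 m[L→φ0] = [1, 1, 1]
r1 m[Q→φ2] = [1, 1, 1]
r2 m[φ0→H] = [12, 10, 16]
r2 m[φ0→L] = [10, 12, 16]
r2 m[φ1→H] = [13, 20, 19]
r2 m[φ1→C] = [16, 19, 17]
r2 m[φ2→H] = [20, 14, 17]
r2 m[φ2→Q] = [18, 18, 15]
r2 m[H→φ0] = [260, 280, 323]
r2 m[H→φ1] = [240, 140, 272]
r2 m[H→φ2] = [156, 200, 304]
r2 m[C→φ1] = [1, 1, 1]
r2 m[L→φ0] = [1, 1, 1]
r2 m[Q→φ2] = [1, 1, 1]
r3 m[φ0→H] = [12, 10, 16]
r3 m[φ0→L] = [2975, 3389, 4724]
r3 m[φ1→H] = [13, 20, 19]
r3 m[φ1→C] = [3132, 3920, 4036]
r3 m[φ2→H] = [20, 14, 17]
r3 m[φ2→Q] = [3724, 4316, 3048]
r3 m[H→φ0] = [260, 280, 323]
r3 m[H→φ1] = [240, 140, 272]
r3 m[H→φ2] = [156, 200, 304]
r3 m[C→φ1] = [1, 1, 1]
r3 m[L→φ0] = [1, 1, 1]
r3 m[Q→φ2] = [1, 1, 1]
r4 m[φ0→H] = [12, 10, 16]
r4 m[φ0→L] = [2975, 3389, 4724]
r4 m[φ1→H] = [13, 20, 19]
r4 m[φ1→C] = [3132, 3920, 4036]
r4 m[φ2→H] = [20, 14, 17]
r4 m[φ2→Q] = [3724, 4316, 3048]
r4 m[H→φ0] = [260, 280, 323]
r4 m[H→φ1] = [240, 140, 272]
r4 m[H→φ2] = [156, 200, 304]
r4 m[C→φ1] = [1, 1, 1]
r4 m[L→φ0] = [1, 1, 1]
r4 m[Q→φ2] = [1, 1, 1]
fixed point reached at round 4
b[C] = ⊗ incoming = [3132, 3920, 4036]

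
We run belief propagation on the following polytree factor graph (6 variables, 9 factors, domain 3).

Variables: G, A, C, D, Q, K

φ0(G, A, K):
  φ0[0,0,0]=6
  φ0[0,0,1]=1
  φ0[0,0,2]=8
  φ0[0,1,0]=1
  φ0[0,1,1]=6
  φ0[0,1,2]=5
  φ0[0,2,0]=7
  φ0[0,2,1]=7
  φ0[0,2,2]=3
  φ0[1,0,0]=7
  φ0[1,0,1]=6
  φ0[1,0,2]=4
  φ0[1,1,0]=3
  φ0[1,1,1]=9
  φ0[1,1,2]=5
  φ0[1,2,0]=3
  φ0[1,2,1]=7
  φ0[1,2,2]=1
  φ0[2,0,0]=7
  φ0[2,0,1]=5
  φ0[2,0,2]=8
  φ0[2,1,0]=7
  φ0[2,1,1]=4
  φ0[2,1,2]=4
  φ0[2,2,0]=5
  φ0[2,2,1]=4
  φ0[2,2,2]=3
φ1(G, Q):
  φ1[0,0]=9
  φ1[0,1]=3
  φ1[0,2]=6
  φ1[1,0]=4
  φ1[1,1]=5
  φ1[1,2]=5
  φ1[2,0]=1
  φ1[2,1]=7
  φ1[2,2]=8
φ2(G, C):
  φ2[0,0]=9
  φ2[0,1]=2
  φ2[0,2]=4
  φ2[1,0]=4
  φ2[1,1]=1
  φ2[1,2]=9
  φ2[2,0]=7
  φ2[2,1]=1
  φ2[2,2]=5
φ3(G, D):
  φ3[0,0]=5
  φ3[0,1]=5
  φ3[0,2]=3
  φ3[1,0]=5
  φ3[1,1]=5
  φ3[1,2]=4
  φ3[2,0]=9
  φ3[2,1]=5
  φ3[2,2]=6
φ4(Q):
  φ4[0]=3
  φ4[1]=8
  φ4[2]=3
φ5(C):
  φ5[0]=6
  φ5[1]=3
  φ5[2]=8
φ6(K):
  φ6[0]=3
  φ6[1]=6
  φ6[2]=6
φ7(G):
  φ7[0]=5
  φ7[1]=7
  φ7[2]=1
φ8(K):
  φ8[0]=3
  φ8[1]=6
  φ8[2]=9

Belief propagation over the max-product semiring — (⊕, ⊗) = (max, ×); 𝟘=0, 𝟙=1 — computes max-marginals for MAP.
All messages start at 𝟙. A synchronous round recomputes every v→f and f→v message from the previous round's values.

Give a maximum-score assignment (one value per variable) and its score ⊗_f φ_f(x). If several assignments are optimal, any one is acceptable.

init: all messages = 𝟙 over 3 values
r1 m[φ0→G] = [8, 9, 8]
r1 m[φ0→A] = [8, 9, 7]
r1 m[φ0→K] = [7, 9, 8]
r1 m[φ1→G] = [9, 5, 8]
r1 m[φ1→Q] = [9, 7, 8]
r1 m[φ2→G] = [9, 9, 7]
r1 m[φ2→C] = [9, 2, 9]
r1 m[φ3→G] = [5, 5, 9]
r1 m[φ3→D] = [9, 5, 6]
r1 m[φ4→Q] = [3, 8, 3]
r1 m[φ5→C] = [6, 3, 8]
r1 m[φ6→K] = [3, 6, 6]
r1 m[φ7→G] = [5, 7, 1]
r1 m[φ8→K] = [3, 6, 9]
r1 m[G→φ0] = [1, 1, 1]
r1 m[G→φ1] = [1, 1, 1]
r1 m[G→φ2] = [1, 1, 1]
r1 m[G→φ3] = [1, 1, 1]
r1 m[G→φ7] = [1, 1, 1]
r1 m[A→φ0] = [1, 1, 1]
r1 m[C→φ2] = [1, 1, 1]
r1 m[C→φ5] = [1, 1, 1]
r1 m[D→φ3] = [1, 1, 1]
r1 m[Q→φ1] = [1, 1, 1]
r1 m[Q→φ4] = [1, 1, 1]
r1 m[K→φ0] = [1, 1, 1]
r1 m[K→φ6] = [1, 1, 1]
r1 m[K→φ8] = [1, 1, 1]
r2 m[φ0→G] = [8, 9, 8]
r2 m[φ0→A] = [8, 9, 7]
r2 m[φ0→K] = [7, 9, 8]
r2 m[φ1→G] = [9, 5, 8]
r2 m[φ1→Q] = [9, 7, 8]
r2 m[φ2→G] = [9, 9, 7]
r2 m[φ2→C] = [9, 2, 9]
r2 m[φ3→G] = [5, 5, 9]
r2 m[φ3→D] = [9, 5, 6]
r2 m[φ4→Q] = [3, 8, 3]
r2 m[φ5→C] = [6, 3, 8]
r2 m[φ6→K] = [3, 6, 6]
r2 m[φ7→G] = [5, 7, 1]
r2 m[φ8→K] = [3, 6, 9]
r2 m[G→φ0] = [2025, 1575, 504]
r2 m[G→φ1] = [1800, 2835, 504]
r2 m[G→φ2] = [1800, 1575, 576]
r2 m[G→φ3] = [3240, 2835, 448]
r2 m[G→φ7] = [3240, 2025, 4032]
r2 m[A→φ0] = [1, 1, 1]
r2 m[C→φ2] = [6, 3, 8]
r2 m[C→φ5] = [9, 2, 9]
r2 m[D→φ3] = [1, 1, 1]
r2 m[Q→φ1] = [3, 8, 3]
r2 m[Q→φ4] = [9, 7, 8]
r2 m[K→φ0] = [9, 36, 54]
r2 m[K→φ6] = [21, 54, 72]
r2 m[K→φ8] = [21, 54, 48]
r3 m[φ0→G] = [432, 324, 432]
r3 m[φ0→A] = [874800, 546750, 510300]
r3 m[φ0→K] = [14175, 14175, 16200]
r3 m[φ1→G] = [27, 40, 56]
r3 m[φ1→Q] = [16200, 14175, 14175]
r3 m[φ2→G] = [54, 72, 42]
r3 m[φ2→C] = [16200, 3600, 14175]
r3 m[φ3→G] = [5, 5, 9]
r3 m[φ3→D] = [16200, 16200, 11340]
r3 m[φ4→Q] = [3, 8, 3]
r3 m[φ5→C] = [6, 3, 8]
r3 m[φ6→K] = [3, 6, 6]
r3 m[φ7→G] = [5, 7, 1]
r3 m[φ8→K] = [3, 6, 9]
r3 m[G→φ0] = [2025, 1575, 504]
r3 m[G→φ1] = [1800, 2835, 504]
r3 m[G→φ2] = [1800, 1575, 576]
r3 m[G→φ3] = [3240, 2835, 448]
r3 m[G→φ7] = [3240, 2025, 4032]
r3 m[A→φ0] = [1, 1, 1]
r3 m[C→φ2] = [6, 3, 8]
r3 m[C→φ5] = [9, 2, 9]
r3 m[D→φ3] = [1, 1, 1]
r3 m[Q→φ1] = [3, 8, 3]
r3 m[Q→φ4] = [9, 7, 8]
r3 m[K→φ0] = [9, 36, 54]
r3 m[K→φ6] = [21, 54, 72]
r3 m[K→φ8] = [21, 54, 48]
r4 m[φ0→G] = [432, 324, 432]
r4 m[φ0→A] = [874800, 546750, 510300]
r4 m[φ0→K] = [14175, 14175, 16200]
r4 m[φ1→G] = [27, 40, 56]
r4 m[φ1→Q] = [16200, 14175, 14175]
r4 m[φ2→G] = [54, 72, 42]
r4 m[φ2→C] = [16200, 3600, 14175]
r4 m[φ3→G] = [5, 5, 9]
r4 m[φ3→D] = [16200, 16200, 11340]
r4 m[φ4→Q] = [3, 8, 3]
r4 m[φ5→C] = [6, 3, 8]
r4 m[φ6→K] = [3, 6, 6]
r4 m[φ7→G] = [5, 7, 1]
r4 m[φ8→K] = [3, 6, 9]
r4 m[G→φ0] = [36450, 100800, 21168]
r4 m[G→φ1] = [583200, 816480, 163296]
r4 m[G→φ2] = [291600, 453600, 217728]
r4 m[G→φ3] = [3149280, 6531840, 1016064]
r4 m[G→φ7] = [3149280, 4665600, 9144576]
r4 m[A→φ0] = [1, 1, 1]
r4 m[C→φ2] = [6, 3, 8]
r4 m[C→φ5] = [16200, 3600, 14175]
r4 m[D→φ3] = [1, 1, 1]
r4 m[Q→φ1] = [3, 8, 3]
r4 m[Q→φ4] = [16200, 14175, 14175]
r4 m[K→φ0] = [9, 36, 54]
r4 m[K→φ6] = [42525, 85050, 145800]
r4 m[K→φ8] = [42525, 85050, 97200]
r5 m[φ0→G] = [432, 324, 432]
r5 m[φ0→A] = [21772800, 32659200, 25401600]
r5 m[φ0→K] = [705600, 907200, 504000]
r5 m[φ1→G] = [27, 40, 56]
r5 m[φ1→Q] = [5248800, 4082400, 4082400]
r5 m[φ2→G] = [54, 72, 42]
r5 m[φ2→C] = [2624400, 583200, 4082400]
r5 m[φ3→G] = [5, 5, 9]
r5 m[φ3→D] = [32659200, 32659200, 26127360]
r5 m[φ4→Q] = [3, 8, 3]
r5 m[φ5→C] = [6, 3, 8]
r5 m[φ6→K] = [3, 6, 6]
r5 m[φ7→G] = [5, 7, 1]
r5 m[φ8→K] = [3, 6, 9]
r5 m[G→φ0] = [36450, 100800, 21168]
r5 m[G→φ1] = [583200, 816480, 163296]
r5 m[G→φ2] = [291600, 453600, 217728]
r5 m[G→φ3] = [3149280, 6531840, 1016064]
r5 m[G→φ7] = [3149280, 4665600, 9144576]
r5 m[A→φ0] = [1, 1, 1]
r5 m[C→φ2] = [6, 3, 8]
r5 m[C→φ5] = [16200, 3600, 14175]
r5 m[D→φ3] = [1, 1, 1]
r5 m[Q→φ1] = [3, 8, 3]
r5 m[Q→φ4] = [16200, 14175, 14175]
r5 m[K→φ0] = [9, 36, 54]
r5 m[K→φ6] = [42525, 85050, 145800]
r5 m[K→φ8] = [42525, 85050, 97200]
r6 m[φ0→G] = [432, 324, 432]
r6 m[φ0→A] = [21772800, 32659200, 25401600]
r6 m[φ0→K] = [705600, 907200, 504000]
r6 m[φ1→G] = [27, 40, 56]
r6 m[φ1→Q] = [5248800, 4082400, 4082400]
r6 m[φ2→G] = [54, 72, 42]
r6 m[φ2→C] = [2624400, 583200, 4082400]
r6 m[φ3→G] = [5, 5, 9]
r6 m[φ3→D] = [32659200, 32659200, 26127360]
r6 m[φ4→Q] = [3, 8, 3]
r6 m[φ5→C] = [6, 3, 8]
r6 m[φ6→K] = [3, 6, 6]
r6 m[φ7→G] = [5, 7, 1]
r6 m[φ8→K] = [3, 6, 9]
r6 m[G→φ0] = [36450, 100800, 21168]
r6 m[G→φ1] = [583200, 816480, 163296]
r6 m[G→φ2] = [291600, 453600, 217728]
r6 m[G→φ3] = [3149280, 6531840, 1016064]
r6 m[G→φ7] = [3149280, 4665600, 9144576]
r6 m[A→φ0] = [1, 1, 1]
r6 m[C→φ2] = [6, 3, 8]
r6 m[C→φ5] = [2624400, 583200, 4082400]
r6 m[D→φ3] = [1, 1, 1]
r6 m[Q→φ1] = [3, 8, 3]
r6 m[Q→φ4] = [5248800, 4082400, 4082400]
r6 m[K→φ0] = [9, 36, 54]
r6 m[K→φ6] = [2116800, 5443200, 4536000]
r6 m[K→φ8] = [2116800, 5443200, 3024000]
r7 m[φ0→G] = [432, 324, 432]
r7 m[φ0→A] = [21772800, 32659200, 25401600]
r7 m[φ0→K] = [705600, 907200, 504000]
r7 m[φ1→G] = [27, 40, 56]
r7 m[φ1→Q] = [5248800, 4082400, 4082400]
r7 m[φ2→G] = [54, 72, 42]
r7 m[φ2→C] = [2624400, 583200, 4082400]
r7 m[φ3→G] = [5, 5, 9]
r7 m[φ3→D] = [32659200, 32659200, 26127360]
r7 m[φ4→Q] = [3, 8, 3]
r7 m[φ5→C] = [6, 3, 8]
r7 m[φ6→K] = [3, 6, 6]
r7 m[φ7→G] = [5, 7, 1]
r7 m[φ8→K] = [3, 6, 9]
r7 m[G→φ0] = [36450, 100800, 21168]
r7 m[G→φ1] = [583200, 816480, 163296]
r7 m[G→φ2] = [291600, 453600, 217728]
r7 m[G→φ3] = [3149280, 6531840, 1016064]
r7 m[G→φ7] = [3149280, 4665600, 9144576]
r7 m[A→φ0] = [1, 1, 1]
r7 m[C→φ2] = [6, 3, 8]
r7 m[C→φ5] = [2624400, 583200, 4082400]
r7 m[D→φ3] = [1, 1, 1]
r7 m[Q→φ1] = [3, 8, 3]
r7 m[Q→φ4] = [5248800, 4082400, 4082400]
r7 m[K→φ0] = [9, 36, 54]
r7 m[K→φ6] = [2116800, 5443200, 4536000]
r7 m[K→φ8] = [2116800, 5443200, 3024000]
fixed point reached at round 7
traceback from G: (G=1, A=1, C=2, D=0, Q=1, K=1), score=32659200

assignment: (G=1, A=1, C=2, D=0, Q=1, K=1); score = 32659200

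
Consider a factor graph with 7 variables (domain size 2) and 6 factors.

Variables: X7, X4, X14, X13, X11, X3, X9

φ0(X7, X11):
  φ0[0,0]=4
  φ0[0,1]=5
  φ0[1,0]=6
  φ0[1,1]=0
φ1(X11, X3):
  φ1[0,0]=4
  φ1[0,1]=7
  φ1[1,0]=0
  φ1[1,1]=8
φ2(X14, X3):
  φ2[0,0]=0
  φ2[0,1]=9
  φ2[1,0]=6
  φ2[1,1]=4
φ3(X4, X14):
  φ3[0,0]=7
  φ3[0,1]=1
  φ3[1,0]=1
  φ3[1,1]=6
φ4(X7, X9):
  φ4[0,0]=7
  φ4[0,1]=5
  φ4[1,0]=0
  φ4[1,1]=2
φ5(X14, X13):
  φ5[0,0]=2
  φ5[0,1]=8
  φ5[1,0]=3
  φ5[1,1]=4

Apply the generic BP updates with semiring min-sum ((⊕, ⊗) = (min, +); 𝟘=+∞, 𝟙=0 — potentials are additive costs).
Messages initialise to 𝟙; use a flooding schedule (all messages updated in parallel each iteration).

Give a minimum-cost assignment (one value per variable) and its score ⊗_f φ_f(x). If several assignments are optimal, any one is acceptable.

assignment: (X7=1, X4=1, X14=0, X13=0, X11=1, X3=0, X9=0); score = 3

init: all messages = 𝟙 over 2 values
r1 m[φ0→X7] = [4, 0]
r1 m[φ0→X11] = [4, 0]
r1 m[φ1→X11] = [4, 0]
r1 m[φ1→X3] = [0, 7]
r1 m[φ2→X14] = [0, 4]
r1 m[φ2→X3] = [0, 4]
r1 m[φ3→X4] = [1, 1]
r1 m[φ3→X14] = [1, 1]
r1 m[φ4→X7] = [5, 0]
r1 m[φ4→X9] = [0, 2]
r1 m[φ5→X14] = [2, 3]
r1 m[φ5→X13] = [2, 4]
r1 m[X7→φ0] = [0, 0]
r1 m[X7→φ4] = [0, 0]
r1 m[X4→φ3] = [0, 0]
r1 m[X14→φ2] = [0, 0]
r1 m[X14→φ3] = [0, 0]
r1 m[X14→φ5] = [0, 0]
r1 m[X13→φ5] = [0, 0]
r1 m[X11→φ0] = [0, 0]
r1 m[X11→φ1] = [0, 0]
r1 m[X3→φ1] = [0, 0]
r1 m[X3→φ2] = [0, 0]
r1 m[X9→φ4] = [0, 0]
r2 m[φ0→X7] = [4, 0]
r2 m[φ0→X11] = [4, 0]
r2 m[φ1→X11] = [4, 0]
r2 m[φ1→X3] = [0, 7]
r2 m[φ2→X14] = [0, 4]
r2 m[φ2→X3] = [0, 4]
r2 m[φ3→X4] = [1, 1]
r2 m[φ3→X14] = [1, 1]
r2 m[φ4→X7] = [5, 0]
r2 m[φ4→X9] = [0, 2]
r2 m[φ5→X14] = [2, 3]
r2 m[φ5→X13] = [2, 4]
r2 m[X7→φ0] = [5, 0]
r2 m[X7→φ4] = [4, 0]
r2 m[X4→φ3] = [0, 0]
r2 m[X14→φ2] = [3, 4]
r2 m[X14→φ3] = [2, 7]
r2 m[X14→φ5] = [1, 5]
r2 m[X13→φ5] = [0, 0]
r2 m[X11→φ0] = [4, 0]
r2 m[X11→φ1] = [4, 0]
r2 m[X3→φ1] = [0, 4]
r2 m[X3→φ2] = [0, 7]
r2 m[X9→φ4] = [0, 0]
r3 m[φ0→X7] = [5, 0]
r3 m[φ0→X11] = [6, 0]
r3 m[φ1→X11] = [4, 0]
r3 m[φ1→X3] = [0, 8]
r3 m[φ2→X14] = [0, 6]
r3 m[φ2→X3] = [3, 8]
r3 m[φ3→X4] = [8, 3]
r3 m[φ3→X14] = [1, 1]
r3 m[φ4→X7] = [5, 0]
r3 m[φ4→X9] = [0, 2]
r3 m[φ5→X14] = [2, 3]
r3 m[φ5→X13] = [3, 9]
r3 m[X7→φ0] = [5, 0]
r3 m[X7→φ4] = [4, 0]
r3 m[X4→φ3] = [0, 0]
r3 m[X14→φ2] = [3, 4]
r3 m[X14→φ3] = [2, 7]
r3 m[X14→φ5] = [1, 5]
r3 m[X13→φ5] = [0, 0]
r3 m[X11→φ0] = [4, 0]
r3 m[X11→φ1] = [4, 0]
r3 m[X3→φ1] = [0, 4]
r3 m[X3→φ2] = [0, 7]
r3 m[X9→φ4] = [0, 0]
r4 m[φ0→X7] = [5, 0]
r4 m[φ0→X11] = [6, 0]
r4 m[φ1→X11] = [4, 0]
r4 m[φ1→X3] = [0, 8]
r4 m[φ2→X14] = [0, 6]
r4 m[φ2→X3] = [3, 8]
r4 m[φ3→X4] = [8, 3]
r4 m[φ3→X14] = [1, 1]
r4 m[φ4→X7] = [5, 0]
r4 m[φ4→X9] = [0, 2]
r4 m[φ5→X14] = [2, 3]
r4 m[φ5→X13] = [3, 9]
r4 m[X7→φ0] = [5, 0]
r4 m[X7→φ4] = [5, 0]
r4 m[X4→φ3] = [0, 0]
r4 m[X14→φ2] = [3, 4]
r4 m[X14→φ3] = [2, 9]
r4 m[X14→φ5] = [1, 7]
r4 m[X13→φ5] = [0, 0]
r4 m[X11→φ0] = [4, 0]
r4 m[X11→φ1] = [6, 0]
r4 m[X3→φ1] = [3, 8]
r4 m[X3→φ2] = [0, 8]
r4 m[X9→φ4] = [0, 0]
r5 m[φ0→X7] = [5, 0]
r5 m[φ0→X11] = [6, 0]
r5 m[φ1→X11] = [7, 3]
r5 m[φ1→X3] = [0, 8]
r5 m[φ2→X14] = [0, 6]
r5 m[φ2→X3] = [3, 8]
r5 m[φ3→X4] = [9, 3]
r5 m[φ3→X14] = [1, 1]
r5 m[φ4→X7] = [5, 0]
r5 m[φ4→X9] = [0, 2]
r5 m[φ5→X14] = [2, 3]
r5 m[φ5→X13] = [3, 9]
r5 m[X7→φ0] = [5, 0]
r5 m[X7→φ4] = [5, 0]
r5 m[X4→φ3] = [0, 0]
r5 m[X14→φ2] = [3, 4]
r5 m[X14→φ3] = [2, 9]
r5 m[X14→φ5] = [1, 7]
r5 m[X13→φ5] = [0, 0]
r5 m[X11→φ0] = [4, 0]
r5 m[X11→φ1] = [6, 0]
r5 m[X3→φ1] = [3, 8]
r5 m[X3→φ2] = [0, 8]
r5 m[X9→φ4] = [0, 0]
r6 m[φ0→X7] = [5, 0]
r6 m[φ0→X11] = [6, 0]
r6 m[φ1→X11] = [7, 3]
r6 m[φ1→X3] = [0, 8]
r6 m[φ2→X14] = [0, 6]
r6 m[φ2→X3] = [3, 8]
r6 m[φ3→X4] = [9, 3]
r6 m[φ3→X14] = [1, 1]
r6 m[φ4→X7] = [5, 0]
r6 m[φ4→X9] = [0, 2]
r6 m[φ5→X14] = [2, 3]
r6 m[φ5→X13] = [3, 9]
r6 m[X7→φ0] = [5, 0]
r6 m[X7→φ4] = [5, 0]
r6 m[X4→φ3] = [0, 0]
r6 m[X14→φ2] = [3, 4]
r6 m[X14→φ3] = [2, 9]
r6 m[X14→φ5] = [1, 7]
r6 m[X13→φ5] = [0, 0]
r6 m[X11→φ0] = [7, 3]
r6 m[X11→φ1] = [6, 0]
r6 m[X3→φ1] = [3, 8]
r6 m[X3→φ2] = [0, 8]
r6 m[X9→φ4] = [0, 0]
r7 m[φ0→X7] = [8, 3]
r7 m[φ0→X11] = [6, 0]
r7 m[φ1→X11] = [7, 3]
r7 m[φ1→X3] = [0, 8]
r7 m[φ2→X14] = [0, 6]
r7 m[φ2→X3] = [3, 8]
r7 m[φ3→X4] = [9, 3]
r7 m[φ3→X14] = [1, 1]
r7 m[φ4→X7] = [5, 0]
r7 m[φ4→X9] = [0, 2]
r7 m[φ5→X14] = [2, 3]
r7 m[φ5→X13] = [3, 9]
r7 m[X7→φ0] = [5, 0]
r7 m[X7→φ4] = [5, 0]
r7 m[X4→φ3] = [0, 0]
r7 m[X14→φ2] = [3, 4]
r7 m[X14→φ3] = [2, 9]
r7 m[X14→φ5] = [1, 7]
r7 m[X13→φ5] = [0, 0]
r7 m[X11→φ0] = [7, 3]
r7 m[X11→φ1] = [6, 0]
r7 m[X3→φ1] = [3, 8]
r7 m[X3→φ2] = [0, 8]
r7 m[X9→φ4] = [0, 0]
r8 m[φ0→X7] = [8, 3]
r8 m[φ0→X11] = [6, 0]
r8 m[φ1→X11] = [7, 3]
r8 m[φ1→X3] = [0, 8]
r8 m[φ2→X14] = [0, 6]
r8 m[φ2→X3] = [3, 8]
r8 m[φ3→X4] = [9, 3]
r8 m[φ3→X14] = [1, 1]
r8 m[φ4→X7] = [5, 0]
r8 m[φ4→X9] = [0, 2]
r8 m[φ5→X14] = [2, 3]
r8 m[φ5→X13] = [3, 9]
r8 m[X7→φ0] = [5, 0]
r8 m[X7→φ4] = [8, 3]
r8 m[X4→φ3] = [0, 0]
r8 m[X14→φ2] = [3, 4]
r8 m[X14→φ3] = [2, 9]
r8 m[X14→φ5] = [1, 7]
r8 m[X13→φ5] = [0, 0]
r8 m[X11→φ0] = [7, 3]
r8 m[X11→φ1] = [6, 0]
r8 m[X3→φ1] = [3, 8]
r8 m[X3→φ2] = [0, 8]
r8 m[X9→φ4] = [0, 0]
r9 m[φ0→X7] = [8, 3]
r9 m[φ0→X11] = [6, 0]
r9 m[φ1→X11] = [7, 3]
r9 m[φ1→X3] = [0, 8]
r9 m[φ2→X14] = [0, 6]
r9 m[φ2→X3] = [3, 8]
r9 m[φ3→X4] = [9, 3]
r9 m[φ3→X14] = [1, 1]
r9 m[φ4→X7] = [5, 0]
r9 m[φ4→X9] = [3, 5]
r9 m[φ5→X14] = [2, 3]
r9 m[φ5→X13] = [3, 9]
r9 m[X7→φ0] = [5, 0]
r9 m[X7→φ4] = [8, 3]
r9 m[X4→φ3] = [0, 0]
r9 m[X14→φ2] = [3, 4]
r9 m[X14→φ3] = [2, 9]
r9 m[X14→φ5] = [1, 7]
r9 m[X13→φ5] = [0, 0]
r9 m[X11→φ0] = [7, 3]
r9 m[X11→φ1] = [6, 0]
r9 m[X3→φ1] = [3, 8]
r9 m[X3→φ2] = [0, 8]
r9 m[X9→φ4] = [0, 0]
r10 m[φ0→X7] = [8, 3]
r10 m[φ0→X11] = [6, 0]
r10 m[φ1→X11] = [7, 3]
r10 m[φ1→X3] = [0, 8]
r10 m[φ2→X14] = [0, 6]
r10 m[φ2→X3] = [3, 8]
r10 m[φ3→X4] = [9, 3]
r10 m[φ3→X14] = [1, 1]
r10 m[φ4→X7] = [5, 0]
r10 m[φ4→X9] = [3, 5]
r10 m[φ5→X14] = [2, 3]
r10 m[φ5→X13] = [3, 9]
r10 m[X7→φ0] = [5, 0]
r10 m[X7→φ4] = [8, 3]
r10 m[X4→φ3] = [0, 0]
r10 m[X14→φ2] = [3, 4]
r10 m[X14→φ3] = [2, 9]
r10 m[X14→φ5] = [1, 7]
r10 m[X13→φ5] = [0, 0]
r10 m[X11→φ0] = [7, 3]
r10 m[X11→φ1] = [6, 0]
r10 m[X3→φ1] = [3, 8]
r10 m[X3→φ2] = [0, 8]
r10 m[X9→φ4] = [0, 0]
fixed point reached at round 10
traceback from X7: (X7=1, X4=1, X14=0, X13=0, X11=1, X3=0, X9=0), score=3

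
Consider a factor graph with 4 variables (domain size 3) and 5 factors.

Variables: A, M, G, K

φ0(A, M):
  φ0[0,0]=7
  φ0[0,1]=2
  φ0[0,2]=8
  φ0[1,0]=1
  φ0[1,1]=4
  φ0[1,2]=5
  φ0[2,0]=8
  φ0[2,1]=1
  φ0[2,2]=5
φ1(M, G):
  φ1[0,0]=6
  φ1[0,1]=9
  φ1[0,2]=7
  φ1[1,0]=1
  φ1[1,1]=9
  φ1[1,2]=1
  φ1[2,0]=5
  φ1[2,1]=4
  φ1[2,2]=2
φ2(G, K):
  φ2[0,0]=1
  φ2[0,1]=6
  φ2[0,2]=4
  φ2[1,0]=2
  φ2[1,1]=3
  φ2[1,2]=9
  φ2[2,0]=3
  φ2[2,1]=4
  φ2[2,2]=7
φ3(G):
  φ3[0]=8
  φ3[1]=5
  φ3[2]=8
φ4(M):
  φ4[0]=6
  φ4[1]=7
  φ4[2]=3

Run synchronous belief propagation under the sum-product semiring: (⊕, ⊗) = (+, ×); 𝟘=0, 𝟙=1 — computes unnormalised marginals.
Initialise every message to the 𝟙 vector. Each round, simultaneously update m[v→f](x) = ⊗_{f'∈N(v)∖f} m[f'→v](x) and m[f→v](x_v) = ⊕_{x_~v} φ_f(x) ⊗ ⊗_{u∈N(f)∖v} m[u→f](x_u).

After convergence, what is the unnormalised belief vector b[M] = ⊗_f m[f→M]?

b[M] = [186432, 40670, 50976]

init: all messages = 𝟙 over 3 values
r1 m[φ0→A] = [17, 10, 14]
r1 m[φ0→M] = [16, 7, 18]
r1 m[φ1→M] = [22, 11, 11]
r1 m[φ1→G] = [12, 22, 10]
r1 m[φ2→G] = [11, 14, 14]
r1 m[φ2→K] = [6, 13, 20]
r1 m[φ3→G] = [8, 5, 8]
r1 m[φ4→M] = [6, 7, 3]
r1 m[A→φ0] = [1, 1, 1]
r1 m[M→φ0] = [1, 1, 1]
r1 m[M→φ1] = [1, 1, 1]
r1 m[M→φ4] = [1, 1, 1]
r1 m[G→φ1] = [1, 1, 1]
r1 m[G→φ2] = [1, 1, 1]
r1 m[G→φ3] = [1, 1, 1]
r1 m[K→φ2] = [1, 1, 1]
r2 m[φ0→A] = [17, 10, 14]
r2 m[φ0→M] = [16, 7, 18]
r2 m[φ1→M] = [22, 11, 11]
r2 m[φ1→G] = [12, 22, 10]
r2 m[φ2→G] = [11, 14, 14]
r2 m[φ2→K] = [6, 13, 20]
r2 m[φ3→G] = [8, 5, 8]
r2 m[φ4→M] = [6, 7, 3]
r2 m[A→φ0] = [1, 1, 1]
r2 m[M→φ0] = [132, 77, 33]
r2 m[M→φ1] = [96, 49, 54]
r2 m[M→φ4] = [352, 77, 198]
r2 m[G→φ1] = [88, 70, 112]
r2 m[G→φ2] = [96, 110, 80]
r2 m[G→φ3] = [132, 308, 140]
r2 m[K→φ2] = [1, 1, 1]
r3 m[φ0→A] = [1342, 605, 1298]
r3 m[φ0→M] = [16, 7, 18]
r3 m[φ1→M] = [1942, 830, 944]
r3 m[φ1→G] = [895, 1521, 829]
r3 m[φ2→G] = [11, 14, 14]
r3 m[φ2→K] = [556, 1226, 1934]
r3 m[φ3→G] = [8, 5, 8]
r3 m[φ4→M] = [6, 7, 3]
r3 m[A→φ0] = [1, 1, 1]
r3 m[M→φ0] = [132, 77, 33]
r3 m[M→φ1] = [96, 49, 54]
r3 m[M→φ4] = [352, 77, 198]
r3 m[G→φ1] = [88, 70, 112]
r3 m[G→φ2] = [96, 110, 80]
r3 m[G→φ3] = [132, 308, 140]
r3 m[K→φ2] = [1, 1, 1]
r4 m[φ0→A] = [1342, 605, 1298]
r4 m[φ0→M] = [16, 7, 18]
r4 m[φ1→M] = [1942, 830, 944]
r4 m[φ1→G] = [895, 1521, 829]
r4 m[φ2→G] = [11, 14, 14]
r4 m[φ2→K] = [556, 1226, 1934]
r4 m[φ3→G] = [8, 5, 8]
r4 m[φ4→M] = [6, 7, 3]
r4 m[A→φ0] = [1, 1, 1]
r4 m[M→φ0] = [11652, 5810, 2832]
r4 m[M→φ1] = [96, 49, 54]
r4 m[M→φ4] = [31072, 5810, 16992]
r4 m[G→φ1] = [88, 70, 112]
r4 m[G→φ2] = [7160, 7605, 6632]
r4 m[G→φ3] = [9845, 21294, 11606]
r4 m[K→φ2] = [1, 1, 1]
r5 m[φ0→A] = [115840, 49052, 113186]
r5 m[φ0→M] = [16, 7, 18]
r5 m[φ1→M] = [1942, 830, 944]
r5 m[φ1→G] = [895, 1521, 829]
r5 m[φ2→G] = [11, 14, 14]
r5 m[φ2→K] = [42266, 92303, 143509]
r5 m[φ3→G] = [8, 5, 8]
r5 m[φ4→M] = [6, 7, 3]
r5 m[A→φ0] = [1, 1, 1]
r5 m[M→φ0] = [11652, 5810, 2832]
r5 m[M→φ1] = [96, 49, 54]
r5 m[M→φ4] = [31072, 5810, 16992]
r5 m[G→φ1] = [88, 70, 112]
r5 m[G→φ2] = [7160, 7605, 6632]
r5 m[G→φ3] = [9845, 21294, 11606]
r5 m[K→φ2] = [1, 1, 1]
r6 m[φ0→A] = [115840, 49052, 113186]
r6 m[φ0→M] = [16, 7, 18]
r6 m[φ1→M] = [1942, 830, 944]
r6 m[φ1→G] = [895, 1521, 829]
r6 m[φ2→G] = [11, 14, 14]
r6 m[φ2→K] = [42266, 92303, 143509]
r6 m[φ3→G] = [8, 5, 8]
r6 m[φ4→M] = [6, 7, 3]
r6 m[A→φ0] = [1, 1, 1]
r6 m[M→φ0] = [11652, 5810, 2832]
r6 m[M→φ1] = [96, 49, 54]
r6 m[M→φ4] = [31072, 5810, 16992]
r6 m[G→φ1] = [88, 70, 112]
r6 m[G→φ2] = [7160, 7605, 6632]
r6 m[G→φ3] = [9845, 21294, 11606]
r6 m[K→φ2] = [1, 1, 1]
fixed point reached at round 6
b[M] = ⊗ incoming = [186432, 40670, 50976]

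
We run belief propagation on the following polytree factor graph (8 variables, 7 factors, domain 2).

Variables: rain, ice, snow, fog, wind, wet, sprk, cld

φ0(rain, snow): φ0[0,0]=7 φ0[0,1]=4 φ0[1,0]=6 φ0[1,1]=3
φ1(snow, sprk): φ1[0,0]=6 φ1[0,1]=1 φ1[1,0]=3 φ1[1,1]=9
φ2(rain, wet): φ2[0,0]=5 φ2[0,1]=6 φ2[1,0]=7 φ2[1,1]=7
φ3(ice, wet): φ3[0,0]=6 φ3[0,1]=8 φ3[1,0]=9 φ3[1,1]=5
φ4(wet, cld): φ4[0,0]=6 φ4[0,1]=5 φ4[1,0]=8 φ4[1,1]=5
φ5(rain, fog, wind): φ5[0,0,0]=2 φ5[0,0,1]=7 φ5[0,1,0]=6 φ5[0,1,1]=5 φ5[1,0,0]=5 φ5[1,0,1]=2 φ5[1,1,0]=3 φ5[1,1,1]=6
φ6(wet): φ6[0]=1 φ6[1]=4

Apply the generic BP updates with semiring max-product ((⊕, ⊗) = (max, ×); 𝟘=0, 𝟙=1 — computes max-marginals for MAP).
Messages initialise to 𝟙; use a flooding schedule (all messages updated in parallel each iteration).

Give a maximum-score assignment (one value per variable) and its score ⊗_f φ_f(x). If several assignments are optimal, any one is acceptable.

init: all messages = 𝟙 over 2 values
r1 m[φ0→rain] = [7, 6]
r1 m[φ0→snow] = [7, 4]
r1 m[φ1→snow] = [6, 9]
r1 m[φ1→sprk] = [6, 9]
r1 m[φ2→rain] = [6, 7]
r1 m[φ2→wet] = [7, 7]
r1 m[φ3→ice] = [8, 9]
r1 m[φ3→wet] = [9, 8]
r1 m[φ4→wet] = [6, 8]
r1 m[φ4→cld] = [8, 5]
r1 m[φ5→rain] = [7, 6]
r1 m[φ5→fog] = [7, 6]
r1 m[φ5→wind] = [6, 7]
r1 m[φ6→wet] = [1, 4]
r1 m[rain→φ0] = [1, 1]
r1 m[rain→φ2] = [1, 1]
r1 m[rain→φ5] = [1, 1]
r1 m[ice→φ3] = [1, 1]
r1 m[snow→φ0] = [1, 1]
r1 m[snow→φ1] = [1, 1]
r1 m[fog→φ5] = [1, 1]
r1 m[wind→φ5] = [1, 1]
r1 m[wet→φ2] = [1, 1]
r1 m[wet→φ3] = [1, 1]
r1 m[wet→φ4] = [1, 1]
r1 m[wet→φ6] = [1, 1]
r1 m[sprk→φ1] = [1, 1]
r1 m[cld→φ4] = [1, 1]
r2 m[φ0→rain] = [7, 6]
r2 m[φ0→snow] = [7, 4]
r2 m[φ1→snow] = [6, 9]
r2 m[φ1→sprk] = [6, 9]
r2 m[φ2→rain] = [6, 7]
r2 m[φ2→wet] = [7, 7]
r2 m[φ3→ice] = [8, 9]
r2 m[φ3→wet] = [9, 8]
r2 m[φ4→wet] = [6, 8]
r2 m[φ4→cld] = [8, 5]
r2 m[φ5→rain] = [7, 6]
r2 m[φ5→fog] = [7, 6]
r2 m[φ5→wind] = [6, 7]
r2 m[φ6→wet] = [1, 4]
r2 m[rain→φ0] = [42, 42]
r2 m[rain→φ2] = [49, 36]
r2 m[rain→φ5] = [42, 42]
r2 m[ice→φ3] = [1, 1]
r2 m[snow→φ0] = [6, 9]
r2 m[snow→φ1] = [7, 4]
r2 m[fog→φ5] = [1, 1]
r2 m[wind→φ5] = [1, 1]
r2 m[wet→φ2] = [54, 256]
r2 m[wet→φ3] = [42, 224]
r2 m[wet→φ4] = [63, 224]
r2 m[wet→φ6] = [378, 448]
r2 m[sprk→φ1] = [1, 1]
r2 m[cld→φ4] = [1, 1]
r3 m[φ0→rain] = [42, 36]
r3 m[φ0→snow] = [294, 168]
r3 m[φ1→snow] = [6, 9]
r3 m[φ1→sprk] = [42, 36]
r3 m[φ2→rain] = [1536, 1792]
r3 m[φ2→wet] = [252, 294]
r3 m[φ3→ice] = [1792, 1120]
r3 m[φ3→wet] = [9, 8]
r3 m[φ4→wet] = [6, 8]
r3 m[φ4→cld] = [1792, 1120]
r3 m[φ5→rain] = [7, 6]
r3 m[φ5→fog] = [294, 252]
r3 m[φ5→wind] = [252, 294]
r3 m[φ6→wet] = [1, 4]
r3 m[rain→φ0] = [42, 42]
r3 m[rain→φ2] = [49, 36]
r3 m[rain→φ5] = [42, 42]
r3 m[ice→φ3] = [1, 1]
r3 m[snow→φ0] = [6, 9]
r3 m[snow→φ1] = [7, 4]
r3 m[fog→φ5] = [1, 1]
r3 m[wind→φ5] = [1, 1]
r3 m[wet→φ2] = [54, 256]
r3 m[wet→φ3] = [42, 224]
r3 m[wet→φ4] = [63, 224]
r3 m[wet→φ6] = [378, 448]
r3 m[sprk→φ1] = [1, 1]
r3 m[cld→φ4] = [1, 1]
r4 m[φ0→rain] = [42, 36]
r4 m[φ0→snow] = [294, 168]
r4 m[φ1→snow] = [6, 9]
r4 m[φ1→sprk] = [42, 36]
r4 m[φ2→rain] = [1536, 1792]
r4 m[φ2→wet] = [252, 294]
r4 m[φ3→ice] = [1792, 1120]
r4 m[φ3→wet] = [9, 8]
r4 m[φ4→wet] = [6, 8]
r4 m[φ4→cld] = [1792, 1120]
r4 m[φ5→rain] = [7, 6]
r4 m[φ5→fog] = [294, 252]
r4 m[φ5→wind] = [252, 294]
r4 m[φ6→wet] = [1, 4]
r4 m[rain→φ0] = [10752, 10752]
r4 m[rain→φ2] = [294, 216]
r4 m[rain→φ5] = [64512, 64512]
r4 m[ice→φ3] = [1, 1]
r4 m[snow→φ0] = [6, 9]
r4 m[snow→φ1] = [294, 168]
r4 m[fog→φ5] = [1, 1]
r4 m[wind→φ5] = [1, 1]
r4 m[wet→φ2] = [54, 256]
r4 m[wet→φ3] = [1512, 9408]
r4 m[wet→φ4] = [2268, 9408]
r4 m[wet→φ6] = [13608, 18816]
r4 m[sprk→φ1] = [1, 1]
r4 m[cld→φ4] = [1, 1]
r5 m[φ0→rain] = [42, 36]
r5 m[φ0→snow] = [75264, 43008]
r5 m[φ1→snow] = [6, 9]
r5 m[φ1→sprk] = [1764, 1512]
r5 m[φ2→rain] = [1536, 1792]
r5 m[φ2→wet] = [1512, 1764]
r5 m[φ3→ice] = [75264, 47040]
r5 m[φ3→wet] = [9, 8]
r5 m[φ4→wet] = [6, 8]
r5 m[φ4→cld] = [75264, 47040]
r5 m[φ5→rain] = [7, 6]
r5 m[φ5→fog] = [451584, 387072]
r5 m[φ5→wind] = [387072, 451584]
r5 m[φ6→wet] = [1, 4]
r5 m[rain→φ0] = [10752, 10752]
r5 m[rain→φ2] = [294, 216]
r5 m[rain→φ5] = [64512, 64512]
r5 m[ice→φ3] = [1, 1]
r5 m[snow→φ0] = [6, 9]
r5 m[snow→φ1] = [294, 168]
r5 m[fog→φ5] = [1, 1]
r5 m[wind→φ5] = [1, 1]
r5 m[wet→φ2] = [54, 256]
r5 m[wet→φ3] = [1512, 9408]
r5 m[wet→φ4] = [2268, 9408]
r5 m[wet→φ6] = [13608, 18816]
r5 m[sprk→φ1] = [1, 1]
r5 m[cld→φ4] = [1, 1]
r6 m[φ0→rain] = [42, 36]
r6 m[φ0→snow] = [75264, 43008]
r6 m[φ1→snow] = [6, 9]
r6 m[φ1→sprk] = [1764, 1512]
r6 m[φ2→rain] = [1536, 1792]
r6 m[φ2→wet] = [1512, 1764]
r6 m[φ3→ice] = [75264, 47040]
r6 m[φ3→wet] = [9, 8]
r6 m[φ4→wet] = [6, 8]
r6 m[φ4→cld] = [75264, 47040]
r6 m[φ5→rain] = [7, 6]
r6 m[φ5→fog] = [451584, 387072]
r6 m[φ5→wind] = [387072, 451584]
r6 m[φ6→wet] = [1, 4]
r6 m[rain→φ0] = [10752, 10752]
r6 m[rain→φ2] = [294, 216]
r6 m[rain→φ5] = [64512, 64512]
r6 m[ice→φ3] = [1, 1]
r6 m[snow→φ0] = [6, 9]
r6 m[snow→φ1] = [75264, 43008]
r6 m[fog→φ5] = [1, 1]
r6 m[wind→φ5] = [1, 1]
r6 m[wet→φ2] = [54, 256]
r6 m[wet→φ3] = [9072, 56448]
r6 m[wet→φ4] = [13608, 56448]
r6 m[wet→φ6] = [81648, 112896]
r6 m[sprk→φ1] = [1, 1]
r6 m[cld→φ4] = [1, 1]
r7 m[φ0→rain] = [42, 36]
r7 m[φ0→snow] = [75264, 43008]
r7 m[φ1→snow] = [6, 9]
r7 m[φ1→sprk] = [451584, 387072]
r7 m[φ2→rain] = [1536, 1792]
r7 m[φ2→wet] = [1512, 1764]
r7 m[φ3→ice] = [451584, 282240]
r7 m[φ3→wet] = [9, 8]
r7 m[φ4→wet] = [6, 8]
r7 m[φ4→cld] = [451584, 282240]
r7 m[φ5→rain] = [7, 6]
r7 m[φ5→fog] = [451584, 387072]
r7 m[φ5→wind] = [387072, 451584]
r7 m[φ6→wet] = [1, 4]
r7 m[rain→φ0] = [10752, 10752]
r7 m[rain→φ2] = [294, 216]
r7 m[rain→φ5] = [64512, 64512]
r7 m[ice→φ3] = [1, 1]
r7 m[snow→φ0] = [6, 9]
r7 m[snow→φ1] = [75264, 43008]
r7 m[fog→φ5] = [1, 1]
r7 m[wind→φ5] = [1, 1]
r7 m[wet→φ2] = [54, 256]
r7 m[wet→φ3] = [9072, 56448]
r7 m[wet→φ4] = [13608, 56448]
r7 m[wet→φ6] = [81648, 112896]
r7 m[sprk→φ1] = [1, 1]
r7 m[cld→φ4] = [1, 1]
r8 m[φ0→rain] = [42, 36]
r8 m[φ0→snow] = [75264, 43008]
r8 m[φ1→snow] = [6, 9]
r8 m[φ1→sprk] = [451584, 387072]
r8 m[φ2→rain] = [1536, 1792]
r8 m[φ2→wet] = [1512, 1764]
r8 m[φ3→ice] = [451584, 282240]
r8 m[φ3→wet] = [9, 8]
r8 m[φ4→wet] = [6, 8]
r8 m[φ4→cld] = [451584, 282240]
r8 m[φ5→rain] = [7, 6]
r8 m[φ5→fog] = [451584, 387072]
r8 m[φ5→wind] = [387072, 451584]
r8 m[φ6→wet] = [1, 4]
r8 m[rain→φ0] = [10752, 10752]
r8 m[rain→φ2] = [294, 216]
r8 m[rain→φ5] = [64512, 64512]
r8 m[ice→φ3] = [1, 1]
r8 m[snow→φ0] = [6, 9]
r8 m[snow→φ1] = [75264, 43008]
r8 m[fog→φ5] = [1, 1]
r8 m[wind→φ5] = [1, 1]
r8 m[wet→φ2] = [54, 256]
r8 m[wet→φ3] = [9072, 56448]
r8 m[wet→φ4] = [13608, 56448]
r8 m[wet→φ6] = [81648, 112896]
r8 m[sprk→φ1] = [1, 1]
r8 m[cld→φ4] = [1, 1]
fixed point reached at round 8
traceback from rain: (rain=0, ice=0, snow=0, fog=0, wind=1, wet=1, sprk=0, cld=0), score=451584

assignment: (rain=0, ice=0, snow=0, fog=0, wind=1, wet=1, sprk=0, cld=0); score = 451584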